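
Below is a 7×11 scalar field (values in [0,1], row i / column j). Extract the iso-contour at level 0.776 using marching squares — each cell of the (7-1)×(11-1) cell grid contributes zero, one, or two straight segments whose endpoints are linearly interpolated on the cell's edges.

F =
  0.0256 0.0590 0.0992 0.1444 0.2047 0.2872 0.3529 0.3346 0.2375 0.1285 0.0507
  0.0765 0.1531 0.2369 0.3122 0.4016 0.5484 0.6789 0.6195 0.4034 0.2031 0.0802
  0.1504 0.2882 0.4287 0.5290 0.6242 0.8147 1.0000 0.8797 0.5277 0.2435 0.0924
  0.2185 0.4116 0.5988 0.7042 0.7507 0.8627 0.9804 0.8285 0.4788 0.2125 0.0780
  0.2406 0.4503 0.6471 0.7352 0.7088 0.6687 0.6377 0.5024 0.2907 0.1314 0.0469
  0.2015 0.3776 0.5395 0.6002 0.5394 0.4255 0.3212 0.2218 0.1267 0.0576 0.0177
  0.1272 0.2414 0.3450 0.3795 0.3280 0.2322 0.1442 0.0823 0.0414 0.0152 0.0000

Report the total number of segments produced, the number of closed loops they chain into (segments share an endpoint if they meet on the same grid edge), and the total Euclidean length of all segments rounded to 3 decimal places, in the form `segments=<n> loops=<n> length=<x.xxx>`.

segments=10 loops=1 length=8.309

cell (1,4): code 0100 → (1.855,5.000)–(2.000,4.797)
cell (1,5): code 1100 → (1.302,6.000)–(1.855,5.000)
cell (1,6): code 1100 → (1.601,7.000)–(1.302,6.000)
cell (1,7): code 1000 → (2.000,7.295)–(1.601,7.000)
cell (2,4): code 0110 → (2.000,4.797)–(3.000,4.226)
cell (2,7): code 1001 → (3.000,7.150)–(2.000,7.295)
cell (3,4): code 0010 → (3.000,4.226)–(3.447,5.000)
cell (3,5): code 0011 → (3.447,5.000)–(3.596,6.000)
cell (3,6): code 0011 → (3.596,6.000)–(3.161,7.000)
cell (3,7): code 0001 → (3.161,7.000)–(3.000,7.150)
total: 10 segments, chained into 1 closed loop(s), length Σ = 8.309208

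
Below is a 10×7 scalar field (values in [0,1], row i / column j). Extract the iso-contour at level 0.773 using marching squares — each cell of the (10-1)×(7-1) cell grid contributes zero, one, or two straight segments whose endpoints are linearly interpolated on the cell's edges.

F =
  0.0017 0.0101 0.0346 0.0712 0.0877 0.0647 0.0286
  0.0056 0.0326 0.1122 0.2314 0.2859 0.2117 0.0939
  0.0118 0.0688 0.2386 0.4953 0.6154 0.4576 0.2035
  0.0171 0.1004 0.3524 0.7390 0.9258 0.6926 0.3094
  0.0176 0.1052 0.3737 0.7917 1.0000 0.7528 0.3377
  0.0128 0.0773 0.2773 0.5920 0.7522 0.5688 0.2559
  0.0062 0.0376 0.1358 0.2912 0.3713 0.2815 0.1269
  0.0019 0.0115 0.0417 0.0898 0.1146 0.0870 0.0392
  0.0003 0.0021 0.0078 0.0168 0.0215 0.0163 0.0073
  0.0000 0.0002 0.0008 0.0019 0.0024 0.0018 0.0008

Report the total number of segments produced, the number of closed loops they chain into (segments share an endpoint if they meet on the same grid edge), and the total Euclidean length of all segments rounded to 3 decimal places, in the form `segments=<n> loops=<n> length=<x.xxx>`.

cell (2,3): code 0100 → (2.508,4.000)–(3.000,3.182)
cell (2,4): code 1000 → (3.000,4.655)–(2.508,4.000)
cell (3,2): code 0100 → (3.645,3.000)–(4.000,2.955)
cell (3,3): code 1110 → (3.000,3.182)–(3.645,3.000)
cell (3,4): code 1001 → (4.000,4.918)–(3.000,4.655)
cell (4,2): code 0010 → (4.000,2.955)–(4.094,3.000)
cell (4,3): code 0011 → (4.094,3.000)–(4.916,4.000)
cell (4,4): code 0001 → (4.916,4.000)–(4.000,4.918)
total: 8 segments, chained into 1 closed loop(s), length Σ = 6.531854

segments=8 loops=1 length=6.532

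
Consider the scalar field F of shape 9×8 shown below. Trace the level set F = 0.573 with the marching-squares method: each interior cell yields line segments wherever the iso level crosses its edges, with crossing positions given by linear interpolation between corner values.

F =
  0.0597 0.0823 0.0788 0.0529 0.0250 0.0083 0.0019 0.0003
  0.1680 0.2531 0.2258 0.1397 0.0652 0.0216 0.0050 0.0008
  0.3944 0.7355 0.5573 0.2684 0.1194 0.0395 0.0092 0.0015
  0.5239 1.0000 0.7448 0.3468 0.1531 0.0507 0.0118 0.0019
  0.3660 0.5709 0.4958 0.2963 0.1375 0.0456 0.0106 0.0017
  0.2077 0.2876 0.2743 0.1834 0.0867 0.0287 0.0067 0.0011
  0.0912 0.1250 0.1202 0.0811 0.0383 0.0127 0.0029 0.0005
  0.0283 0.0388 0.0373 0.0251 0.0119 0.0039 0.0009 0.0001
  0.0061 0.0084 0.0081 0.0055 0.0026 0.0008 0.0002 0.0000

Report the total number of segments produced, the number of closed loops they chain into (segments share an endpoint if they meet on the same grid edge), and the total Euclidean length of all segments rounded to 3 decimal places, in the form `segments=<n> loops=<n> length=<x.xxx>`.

cell (1,0): code 0100 → (1.663,1.000)–(2.000,0.524)
cell (1,1): code 1000 → (2.000,1.912)–(1.663,1.000)
cell (2,0): code 0110 → (2.000,0.524)–(3.000,0.103)
cell (2,1): code 1101 → (2.084,2.000)–(2.000,1.912)
cell (2,2): code 1000 → (3.000,2.432)–(2.084,2.000)
cell (3,0): code 0010 → (3.000,0.103)–(3.995,1.000)
cell (3,1): code 0011 → (3.995,1.000)–(3.690,2.000)
cell (3,2): code 0001 → (3.690,2.000)–(3.000,2.432)
total: 8 segments, chained into 1 closed loop(s), length Σ = 6.973807

segments=8 loops=1 length=6.974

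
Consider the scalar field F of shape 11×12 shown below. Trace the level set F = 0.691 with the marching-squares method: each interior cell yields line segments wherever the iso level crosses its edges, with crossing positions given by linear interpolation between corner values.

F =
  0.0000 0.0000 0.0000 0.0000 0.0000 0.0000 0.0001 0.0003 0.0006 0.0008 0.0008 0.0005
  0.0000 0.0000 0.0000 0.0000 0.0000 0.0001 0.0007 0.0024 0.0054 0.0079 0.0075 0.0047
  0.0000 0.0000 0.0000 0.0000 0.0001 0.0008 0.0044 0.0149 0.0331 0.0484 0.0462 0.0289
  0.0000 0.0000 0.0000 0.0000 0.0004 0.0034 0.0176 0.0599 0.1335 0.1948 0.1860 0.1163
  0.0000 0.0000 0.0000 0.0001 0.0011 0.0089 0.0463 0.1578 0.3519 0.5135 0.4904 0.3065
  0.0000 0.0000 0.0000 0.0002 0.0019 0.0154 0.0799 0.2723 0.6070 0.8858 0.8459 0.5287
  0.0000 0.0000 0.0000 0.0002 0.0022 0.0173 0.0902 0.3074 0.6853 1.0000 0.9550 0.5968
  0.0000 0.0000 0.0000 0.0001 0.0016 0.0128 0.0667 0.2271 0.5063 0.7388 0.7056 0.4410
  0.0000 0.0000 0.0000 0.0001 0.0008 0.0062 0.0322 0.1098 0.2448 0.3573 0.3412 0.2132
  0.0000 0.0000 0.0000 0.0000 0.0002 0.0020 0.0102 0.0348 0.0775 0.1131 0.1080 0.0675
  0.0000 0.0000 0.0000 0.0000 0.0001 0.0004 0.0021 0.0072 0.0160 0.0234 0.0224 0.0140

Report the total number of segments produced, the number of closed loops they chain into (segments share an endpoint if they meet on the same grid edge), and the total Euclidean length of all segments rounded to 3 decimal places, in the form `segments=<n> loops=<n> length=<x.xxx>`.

segments=10 loops=1 length=8.390

cell (4,8): code 0100 → (4.477,9.000)–(5.000,8.301)
cell (4,9): code 1100 → (4.564,10.000)–(4.477,9.000)
cell (4,10): code 1000 → (5.000,10.488)–(4.564,10.000)
cell (5,8): code 0110 → (5.000,8.301)–(6.000,8.018)
cell (5,10): code 1001 → (6.000,10.737)–(5.000,10.488)
cell (6,8): code 0110 → (6.000,8.018)–(7.000,8.794)
cell (6,10): code 1001 → (7.000,10.055)–(6.000,10.737)
cell (7,8): code 0010 → (7.000,8.794)–(7.125,9.000)
cell (7,9): code 0011 → (7.125,9.000)–(7.040,10.000)
cell (7,10): code 0001 → (7.040,10.000)–(7.000,10.055)
total: 10 segments, chained into 1 closed loop(s), length Σ = 8.389840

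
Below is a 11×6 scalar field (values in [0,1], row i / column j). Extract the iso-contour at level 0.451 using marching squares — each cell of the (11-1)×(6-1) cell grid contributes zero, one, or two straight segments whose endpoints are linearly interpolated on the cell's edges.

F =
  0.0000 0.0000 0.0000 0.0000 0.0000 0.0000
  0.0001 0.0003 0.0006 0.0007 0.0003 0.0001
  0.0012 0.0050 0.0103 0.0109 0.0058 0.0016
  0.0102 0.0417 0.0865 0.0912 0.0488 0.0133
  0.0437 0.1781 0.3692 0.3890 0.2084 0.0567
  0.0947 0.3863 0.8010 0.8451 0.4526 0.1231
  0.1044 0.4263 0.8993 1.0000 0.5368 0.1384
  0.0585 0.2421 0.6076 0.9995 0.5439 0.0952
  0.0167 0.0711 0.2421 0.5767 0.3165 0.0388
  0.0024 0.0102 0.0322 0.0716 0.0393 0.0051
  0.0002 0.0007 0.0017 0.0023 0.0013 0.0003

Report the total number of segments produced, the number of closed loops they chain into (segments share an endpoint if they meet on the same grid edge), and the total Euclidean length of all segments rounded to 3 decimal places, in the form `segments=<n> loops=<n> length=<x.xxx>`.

segments=14 loops=1 length=11.341

cell (4,1): code 0100 → (4.189,2.000)–(5.000,1.156)
cell (4,2): code 1100 → (4.136,3.000)–(4.189,2.000)
cell (4,3): code 1100 → (4.993,4.000)–(4.136,3.000)
cell (4,4): code 1000 → (5.000,4.005)–(4.993,4.000)
cell (5,1): code 0110 → (5.000,1.156)–(6.000,1.052)
cell (5,4): code 1001 → (6.000,4.215)–(5.000,4.005)
cell (6,1): code 0110 → (6.000,1.052)–(7.000,1.572)
cell (6,4): code 1001 → (7.000,4.207)–(6.000,4.215)
cell (7,1): code 0010 → (7.000,1.572)–(7.428,2.000)
cell (7,2): code 0111 → (7.428,2.000)–(8.000,2.624)
cell (7,3): code 1011 → (8.000,3.483)–(7.409,4.000)
cell (7,4): code 0001 → (7.409,4.000)–(7.000,4.207)
cell (8,2): code 0010 → (8.000,2.624)–(8.249,3.000)
cell (8,3): code 0001 → (8.249,3.000)–(8.000,3.483)
total: 14 segments, chained into 1 closed loop(s), length Σ = 11.341134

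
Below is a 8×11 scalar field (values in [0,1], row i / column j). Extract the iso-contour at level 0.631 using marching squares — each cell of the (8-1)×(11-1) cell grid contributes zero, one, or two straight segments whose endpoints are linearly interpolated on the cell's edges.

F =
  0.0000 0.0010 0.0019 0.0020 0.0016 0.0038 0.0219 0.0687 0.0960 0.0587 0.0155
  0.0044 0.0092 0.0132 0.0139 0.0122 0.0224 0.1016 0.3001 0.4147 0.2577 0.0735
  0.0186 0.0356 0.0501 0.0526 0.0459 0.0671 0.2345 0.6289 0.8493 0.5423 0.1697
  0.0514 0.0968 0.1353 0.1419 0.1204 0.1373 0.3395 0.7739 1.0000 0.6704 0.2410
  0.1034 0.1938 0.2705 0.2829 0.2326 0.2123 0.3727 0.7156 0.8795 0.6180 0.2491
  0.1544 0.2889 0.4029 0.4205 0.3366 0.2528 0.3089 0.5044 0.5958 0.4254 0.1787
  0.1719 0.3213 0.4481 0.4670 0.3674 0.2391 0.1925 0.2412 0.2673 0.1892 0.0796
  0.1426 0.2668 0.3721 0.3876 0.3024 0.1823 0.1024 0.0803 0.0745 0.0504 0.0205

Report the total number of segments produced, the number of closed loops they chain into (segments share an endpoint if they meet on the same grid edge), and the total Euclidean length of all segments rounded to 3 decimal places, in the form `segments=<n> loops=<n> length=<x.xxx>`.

segments=12 loops=1 length=8.993

cell (1,7): code 0100 → (1.498,8.000)–(2.000,7.010)
cell (1,8): code 1000 → (2.000,8.711)–(1.498,8.000)
cell (2,6): code 0100 → (2.014,7.000)–(3.000,6.671)
cell (2,7): code 1110 → (2.000,7.010)–(2.014,7.000)
cell (2,8): code 1101 → (2.692,9.000)–(2.000,8.711)
cell (2,9): code 1000 → (3.000,9.092)–(2.692,9.000)
cell (3,6): code 0110 → (3.000,6.671)–(4.000,6.753)
cell (3,8): code 1011 → (4.000,8.950)–(3.752,9.000)
cell (3,9): code 0001 → (3.752,9.000)–(3.000,9.092)
cell (4,6): code 0010 → (4.000,6.753)–(4.401,7.000)
cell (4,7): code 0011 → (4.401,7.000)–(4.876,8.000)
cell (4,8): code 0001 → (4.876,8.000)–(4.000,8.950)
total: 12 segments, chained into 1 closed loop(s), length Σ = 8.992682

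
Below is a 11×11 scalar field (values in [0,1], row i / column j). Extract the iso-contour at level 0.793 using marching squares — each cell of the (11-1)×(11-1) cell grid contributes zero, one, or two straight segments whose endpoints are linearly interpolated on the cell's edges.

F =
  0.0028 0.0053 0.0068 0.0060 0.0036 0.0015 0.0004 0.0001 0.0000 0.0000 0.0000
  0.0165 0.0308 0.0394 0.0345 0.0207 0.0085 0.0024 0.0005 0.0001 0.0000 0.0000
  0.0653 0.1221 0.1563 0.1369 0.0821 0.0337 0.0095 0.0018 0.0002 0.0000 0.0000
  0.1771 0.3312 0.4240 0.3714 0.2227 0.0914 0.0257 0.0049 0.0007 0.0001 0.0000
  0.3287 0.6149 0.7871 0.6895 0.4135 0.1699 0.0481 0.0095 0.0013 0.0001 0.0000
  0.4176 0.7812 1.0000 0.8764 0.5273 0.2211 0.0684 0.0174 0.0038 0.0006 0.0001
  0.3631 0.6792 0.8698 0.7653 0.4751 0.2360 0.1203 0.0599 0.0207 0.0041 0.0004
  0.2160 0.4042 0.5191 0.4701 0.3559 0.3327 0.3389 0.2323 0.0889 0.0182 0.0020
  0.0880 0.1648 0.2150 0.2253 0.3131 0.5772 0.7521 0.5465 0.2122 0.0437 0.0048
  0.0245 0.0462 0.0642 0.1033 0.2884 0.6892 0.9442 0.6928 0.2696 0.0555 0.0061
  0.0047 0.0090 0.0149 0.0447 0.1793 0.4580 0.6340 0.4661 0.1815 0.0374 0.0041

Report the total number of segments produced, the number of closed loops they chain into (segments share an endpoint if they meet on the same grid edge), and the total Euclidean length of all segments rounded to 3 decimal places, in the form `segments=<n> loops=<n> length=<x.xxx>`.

segments=12 loops=2 length=10.026

cell (4,1): code 0100 → (4.028,2.000)–(5.000,1.054)
cell (4,2): code 1100 → (4.554,3.000)–(4.028,2.000)
cell (4,3): code 1000 → (5.000,3.239)–(4.554,3.000)
cell (5,1): code 0110 → (5.000,1.054)–(6.000,1.597)
cell (5,2): code 1011 → (6.000,2.735)–(5.751,3.000)
cell (5,3): code 0001 → (5.751,3.000)–(5.000,3.239)
cell (6,1): code 0010 → (6.000,1.597)–(6.219,2.000)
cell (6,2): code 0001 → (6.219,2.000)–(6.000,2.735)
cell (8,5): code 0100 → (8.213,6.000)–(9.000,5.407)
cell (8,6): code 1000 → (9.000,6.601)–(8.213,6.000)
cell (9,5): code 0010 → (9.000,5.407)–(9.487,6.000)
cell (9,6): code 0001 → (9.487,6.000)–(9.000,6.601)
total: 12 segments, chained into 2 closed loop(s), length Σ = 10.025540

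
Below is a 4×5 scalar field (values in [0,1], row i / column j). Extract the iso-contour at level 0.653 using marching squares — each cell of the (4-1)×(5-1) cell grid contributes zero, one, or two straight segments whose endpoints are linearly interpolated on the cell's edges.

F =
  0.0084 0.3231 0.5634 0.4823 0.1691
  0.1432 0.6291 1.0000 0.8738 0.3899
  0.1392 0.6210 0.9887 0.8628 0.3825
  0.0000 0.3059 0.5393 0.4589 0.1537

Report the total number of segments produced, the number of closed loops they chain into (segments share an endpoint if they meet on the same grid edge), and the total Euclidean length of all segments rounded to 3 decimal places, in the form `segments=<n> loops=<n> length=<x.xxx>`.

segments=8 loops=1 length=7.864

cell (0,1): code 0100 → (0.205,2.000)–(1.000,1.064)
cell (0,2): code 1100 → (0.436,3.000)–(0.205,2.000)
cell (0,3): code 1000 → (1.000,3.456)–(0.436,3.000)
cell (1,1): code 0110 → (1.000,1.064)–(2.000,1.087)
cell (1,3): code 1001 → (2.000,3.437)–(1.000,3.456)
cell (2,1): code 0010 → (2.000,1.087)–(2.747,2.000)
cell (2,2): code 0011 → (2.747,2.000)–(2.519,3.000)
cell (2,3): code 0001 → (2.519,3.000)–(2.000,3.437)
total: 8 segments, chained into 1 closed loop(s), length Σ = 7.863643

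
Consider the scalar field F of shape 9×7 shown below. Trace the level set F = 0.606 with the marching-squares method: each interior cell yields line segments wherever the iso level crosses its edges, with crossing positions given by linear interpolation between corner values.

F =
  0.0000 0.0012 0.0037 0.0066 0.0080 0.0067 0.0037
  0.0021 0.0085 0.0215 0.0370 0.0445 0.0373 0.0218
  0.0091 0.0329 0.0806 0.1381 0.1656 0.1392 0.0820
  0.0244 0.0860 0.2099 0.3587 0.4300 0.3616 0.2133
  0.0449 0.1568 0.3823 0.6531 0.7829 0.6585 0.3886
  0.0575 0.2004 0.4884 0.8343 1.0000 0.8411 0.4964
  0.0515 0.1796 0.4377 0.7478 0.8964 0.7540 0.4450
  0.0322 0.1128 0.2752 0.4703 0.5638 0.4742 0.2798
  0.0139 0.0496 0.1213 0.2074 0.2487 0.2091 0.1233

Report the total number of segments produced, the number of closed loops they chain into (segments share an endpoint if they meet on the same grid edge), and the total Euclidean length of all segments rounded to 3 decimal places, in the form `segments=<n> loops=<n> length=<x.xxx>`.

cell (3,2): code 0100 → (3.840,3.000)–(4.000,2.826)
cell (3,3): code 1100 → (3.499,4.000)–(3.840,3.000)
cell (3,4): code 1100 → (3.823,5.000)–(3.499,4.000)
cell (3,5): code 1000 → (4.000,5.195)–(3.823,5.000)
cell (4,2): code 0110 → (4.000,2.826)–(5.000,2.340)
cell (4,5): code 1001 → (5.000,5.682)–(4.000,5.195)
cell (5,2): code 0110 → (5.000,2.340)–(6.000,2.543)
cell (5,5): code 1001 → (6.000,5.479)–(5.000,5.682)
cell (6,2): code 0010 → (6.000,2.543)–(6.511,3.000)
cell (6,3): code 0011 → (6.511,3.000)–(6.873,4.000)
cell (6,4): code 0011 → (6.873,4.000)–(6.529,5.000)
cell (6,5): code 0001 → (6.529,5.000)–(6.000,5.479)
total: 12 segments, chained into 1 closed loop(s), length Σ = 10.392716

segments=12 loops=1 length=10.393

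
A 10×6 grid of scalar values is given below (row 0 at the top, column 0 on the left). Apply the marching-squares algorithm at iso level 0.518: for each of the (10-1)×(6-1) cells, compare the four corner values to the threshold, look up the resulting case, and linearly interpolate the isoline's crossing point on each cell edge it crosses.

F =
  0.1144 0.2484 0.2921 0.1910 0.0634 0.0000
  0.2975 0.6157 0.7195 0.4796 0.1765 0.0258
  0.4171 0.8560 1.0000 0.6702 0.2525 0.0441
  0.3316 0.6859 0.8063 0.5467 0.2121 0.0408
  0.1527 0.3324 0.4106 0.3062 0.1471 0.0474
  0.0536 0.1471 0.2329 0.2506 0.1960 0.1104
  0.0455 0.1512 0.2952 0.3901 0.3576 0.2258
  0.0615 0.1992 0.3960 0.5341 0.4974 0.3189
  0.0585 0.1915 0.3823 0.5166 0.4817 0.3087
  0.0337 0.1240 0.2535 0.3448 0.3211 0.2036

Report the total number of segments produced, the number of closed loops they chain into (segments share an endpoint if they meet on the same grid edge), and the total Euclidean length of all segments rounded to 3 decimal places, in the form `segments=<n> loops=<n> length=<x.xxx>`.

segments=16 loops=2 length=12.290

cell (0,0): code 0100 → (0.734,1.000)–(1.000,0.693)
cell (0,1): code 1100 → (0.529,2.000)–(0.734,1.000)
cell (0,2): code 1000 → (1.000,2.840)–(0.529,2.000)
cell (1,0): code 0110 → (1.000,0.693)–(2.000,0.230)
cell (1,2): code 1101 → (1.201,3.000)–(1.000,2.840)
cell (1,3): code 1000 → (2.000,3.364)–(1.201,3.000)
cell (2,0): code 0110 → (2.000,0.230)–(3.000,0.526)
cell (2,3): code 1001 → (3.000,3.086)–(2.000,3.364)
cell (3,0): code 0010 → (3.000,0.526)–(3.475,1.000)
cell (3,1): code 0011 → (3.475,1.000)–(3.729,2.000)
cell (3,2): code 0011 → (3.729,2.000)–(3.119,3.000)
cell (3,3): code 0001 → (3.119,3.000)–(3.000,3.086)
cell (6,2): code 0100 → (6.888,3.000)–(7.000,2.883)
cell (6,3): code 1000 → (7.000,3.439)–(6.888,3.000)
cell (7,2): code 0010 → (7.000,2.883)–(7.920,3.000)
cell (7,3): code 0001 → (7.920,3.000)–(7.000,3.439)
total: 16 segments, chained into 2 closed loop(s), length Σ = 12.289807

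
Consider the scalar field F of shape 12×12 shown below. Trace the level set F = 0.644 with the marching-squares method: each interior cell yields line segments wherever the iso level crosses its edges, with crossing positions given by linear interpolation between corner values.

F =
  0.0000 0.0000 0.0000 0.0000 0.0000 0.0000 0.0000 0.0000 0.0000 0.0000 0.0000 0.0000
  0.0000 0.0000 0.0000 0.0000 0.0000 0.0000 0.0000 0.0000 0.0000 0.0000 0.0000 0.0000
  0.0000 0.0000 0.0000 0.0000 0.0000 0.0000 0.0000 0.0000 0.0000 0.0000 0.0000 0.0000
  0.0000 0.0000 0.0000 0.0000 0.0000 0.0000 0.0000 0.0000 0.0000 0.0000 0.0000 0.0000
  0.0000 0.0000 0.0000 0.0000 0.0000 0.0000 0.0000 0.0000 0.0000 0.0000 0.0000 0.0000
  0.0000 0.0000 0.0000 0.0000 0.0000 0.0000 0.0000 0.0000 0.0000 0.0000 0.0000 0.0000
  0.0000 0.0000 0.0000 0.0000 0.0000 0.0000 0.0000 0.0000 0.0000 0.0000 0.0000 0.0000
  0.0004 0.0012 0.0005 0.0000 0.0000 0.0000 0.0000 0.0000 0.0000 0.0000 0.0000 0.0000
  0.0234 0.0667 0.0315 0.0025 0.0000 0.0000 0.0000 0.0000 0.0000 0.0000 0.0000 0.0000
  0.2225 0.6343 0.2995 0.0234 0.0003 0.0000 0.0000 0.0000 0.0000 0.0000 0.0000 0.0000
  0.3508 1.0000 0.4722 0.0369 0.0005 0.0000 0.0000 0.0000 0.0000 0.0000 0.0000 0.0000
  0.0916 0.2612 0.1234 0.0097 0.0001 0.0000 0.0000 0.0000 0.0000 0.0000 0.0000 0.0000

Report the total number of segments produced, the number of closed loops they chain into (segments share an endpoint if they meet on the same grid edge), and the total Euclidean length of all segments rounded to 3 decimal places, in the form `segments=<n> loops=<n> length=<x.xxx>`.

cell (9,0): code 0100 → (9.027,1.000)–(10.000,0.452)
cell (9,1): code 1000 → (10.000,1.674)–(9.027,1.000)
cell (10,0): code 0010 → (10.000,0.452)–(10.482,1.000)
cell (10,1): code 0001 → (10.482,1.000)–(10.000,1.674)
total: 4 segments, chained into 1 closed loop(s), length Σ = 3.860553

segments=4 loops=1 length=3.861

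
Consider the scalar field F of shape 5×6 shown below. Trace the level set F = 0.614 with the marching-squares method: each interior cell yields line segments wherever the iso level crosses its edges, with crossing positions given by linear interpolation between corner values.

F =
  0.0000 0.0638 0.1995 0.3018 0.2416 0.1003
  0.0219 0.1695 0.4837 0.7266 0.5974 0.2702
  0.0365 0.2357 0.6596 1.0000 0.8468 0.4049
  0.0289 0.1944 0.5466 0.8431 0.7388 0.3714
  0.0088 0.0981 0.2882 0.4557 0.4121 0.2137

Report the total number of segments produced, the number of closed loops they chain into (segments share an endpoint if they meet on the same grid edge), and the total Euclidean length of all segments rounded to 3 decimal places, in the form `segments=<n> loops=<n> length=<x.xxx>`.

segments=12 loops=1 length=8.436

cell (0,2): code 0100 → (0.735,3.000)–(1.000,2.536)
cell (0,3): code 1000 → (1.000,3.872)–(0.735,3.000)
cell (1,1): code 0100 → (1.741,2.000)–(2.000,1.892)
cell (1,2): code 1110 → (1.000,2.536)–(1.741,2.000)
cell (1,3): code 1101 → (1.067,4.000)–(1.000,3.872)
cell (1,4): code 1000 → (2.000,4.527)–(1.067,4.000)
cell (2,1): code 0010 → (2.000,1.892)–(2.404,2.000)
cell (2,2): code 0111 → (2.404,2.000)–(3.000,2.227)
cell (2,4): code 1001 → (3.000,4.340)–(2.000,4.527)
cell (3,2): code 0010 → (3.000,2.227)–(3.591,3.000)
cell (3,3): code 0011 → (3.591,3.000)–(3.382,4.000)
cell (3,4): code 0001 → (3.382,4.000)–(3.000,4.340)
total: 12 segments, chained into 1 closed loop(s), length Σ = 8.435931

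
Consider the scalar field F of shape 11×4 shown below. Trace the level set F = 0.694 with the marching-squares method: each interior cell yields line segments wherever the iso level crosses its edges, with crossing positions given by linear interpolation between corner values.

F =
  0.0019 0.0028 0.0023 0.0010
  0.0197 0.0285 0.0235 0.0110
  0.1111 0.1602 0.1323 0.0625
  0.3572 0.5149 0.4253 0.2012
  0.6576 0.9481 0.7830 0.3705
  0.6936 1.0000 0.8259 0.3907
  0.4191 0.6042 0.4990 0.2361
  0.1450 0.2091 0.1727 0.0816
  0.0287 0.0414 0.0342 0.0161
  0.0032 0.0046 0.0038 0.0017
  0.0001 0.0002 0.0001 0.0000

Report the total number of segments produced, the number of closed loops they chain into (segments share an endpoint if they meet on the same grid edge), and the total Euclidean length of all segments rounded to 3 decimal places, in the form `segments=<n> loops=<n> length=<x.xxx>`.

cell (3,0): code 0100 → (3.413,1.000)–(4.000,0.125)
cell (3,1): code 1100 → (3.751,2.000)–(3.413,1.000)
cell (3,2): code 1000 → (4.000,2.216)–(3.751,2.000)
cell (4,0): code 0110 → (4.000,0.125)–(5.000,0.001)
cell (4,2): code 1001 → (5.000,2.303)–(4.000,2.216)
cell (5,0): code 0010 → (5.000,0.001)–(5.773,1.000)
cell (5,1): code 0011 → (5.773,1.000)–(5.403,2.000)
cell (5,2): code 0001 → (5.403,2.000)–(5.000,2.303)
total: 8 segments, chained into 1 closed loop(s), length Σ = 7.283195

segments=8 loops=1 length=7.283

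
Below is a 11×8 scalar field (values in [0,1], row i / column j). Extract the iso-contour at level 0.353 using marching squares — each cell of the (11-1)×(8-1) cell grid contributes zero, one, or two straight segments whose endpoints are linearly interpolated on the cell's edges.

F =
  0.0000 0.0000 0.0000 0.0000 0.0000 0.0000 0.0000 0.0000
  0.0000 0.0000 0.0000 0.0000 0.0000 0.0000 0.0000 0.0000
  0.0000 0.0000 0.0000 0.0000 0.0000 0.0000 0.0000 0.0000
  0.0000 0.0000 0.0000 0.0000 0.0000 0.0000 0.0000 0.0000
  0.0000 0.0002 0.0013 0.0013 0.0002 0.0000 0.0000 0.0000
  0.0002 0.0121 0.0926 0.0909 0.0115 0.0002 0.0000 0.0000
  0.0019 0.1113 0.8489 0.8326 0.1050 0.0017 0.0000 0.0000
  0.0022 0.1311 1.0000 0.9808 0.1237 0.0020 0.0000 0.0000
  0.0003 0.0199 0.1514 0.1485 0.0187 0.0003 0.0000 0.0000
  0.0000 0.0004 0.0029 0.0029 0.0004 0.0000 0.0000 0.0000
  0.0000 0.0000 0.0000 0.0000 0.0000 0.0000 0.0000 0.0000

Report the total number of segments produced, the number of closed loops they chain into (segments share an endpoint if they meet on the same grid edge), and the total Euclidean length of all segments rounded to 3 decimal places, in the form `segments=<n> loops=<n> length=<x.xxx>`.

cell (5,1): code 0100 → (5.344,2.000)–(6.000,1.328)
cell (5,2): code 1100 → (5.353,3.000)–(5.344,2.000)
cell (5,3): code 1000 → (6.000,3.659)–(5.353,3.000)
cell (6,1): code 0110 → (6.000,1.328)–(7.000,1.255)
cell (6,3): code 1001 → (7.000,3.732)–(6.000,3.659)
cell (7,1): code 0010 → (7.000,1.255)–(7.762,2.000)
cell (7,2): code 0011 → (7.762,2.000)–(7.754,3.000)
cell (7,3): code 0001 → (7.754,3.000)–(7.000,3.732)
total: 8 segments, chained into 1 closed loop(s), length Σ = 7.984987

segments=8 loops=1 length=7.985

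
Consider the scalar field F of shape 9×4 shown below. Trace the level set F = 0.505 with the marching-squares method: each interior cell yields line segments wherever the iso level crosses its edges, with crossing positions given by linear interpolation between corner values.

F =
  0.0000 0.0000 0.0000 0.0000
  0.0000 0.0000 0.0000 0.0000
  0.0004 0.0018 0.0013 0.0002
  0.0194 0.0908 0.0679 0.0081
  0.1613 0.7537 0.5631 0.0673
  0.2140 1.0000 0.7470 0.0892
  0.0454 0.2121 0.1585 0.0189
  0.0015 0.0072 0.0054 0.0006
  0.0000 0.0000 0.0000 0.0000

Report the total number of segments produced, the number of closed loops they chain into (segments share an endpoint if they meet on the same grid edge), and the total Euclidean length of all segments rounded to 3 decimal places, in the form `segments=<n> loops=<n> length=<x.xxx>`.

segments=8 loops=1 length=6.279

cell (3,0): code 0100 → (3.625,1.000)–(4.000,0.580)
cell (3,1): code 1100 → (3.883,2.000)–(3.625,1.000)
cell (3,2): code 1000 → (4.000,2.117)–(3.883,2.000)
cell (4,0): code 0110 → (4.000,0.580)–(5.000,0.370)
cell (4,2): code 1001 → (5.000,2.368)–(4.000,2.117)
cell (5,0): code 0010 → (5.000,0.370)–(5.628,1.000)
cell (5,1): code 0011 → (5.628,1.000)–(5.411,2.000)
cell (5,2): code 0001 → (5.411,2.000)–(5.000,2.368)
total: 8 segments, chained into 1 closed loop(s), length Σ = 6.278911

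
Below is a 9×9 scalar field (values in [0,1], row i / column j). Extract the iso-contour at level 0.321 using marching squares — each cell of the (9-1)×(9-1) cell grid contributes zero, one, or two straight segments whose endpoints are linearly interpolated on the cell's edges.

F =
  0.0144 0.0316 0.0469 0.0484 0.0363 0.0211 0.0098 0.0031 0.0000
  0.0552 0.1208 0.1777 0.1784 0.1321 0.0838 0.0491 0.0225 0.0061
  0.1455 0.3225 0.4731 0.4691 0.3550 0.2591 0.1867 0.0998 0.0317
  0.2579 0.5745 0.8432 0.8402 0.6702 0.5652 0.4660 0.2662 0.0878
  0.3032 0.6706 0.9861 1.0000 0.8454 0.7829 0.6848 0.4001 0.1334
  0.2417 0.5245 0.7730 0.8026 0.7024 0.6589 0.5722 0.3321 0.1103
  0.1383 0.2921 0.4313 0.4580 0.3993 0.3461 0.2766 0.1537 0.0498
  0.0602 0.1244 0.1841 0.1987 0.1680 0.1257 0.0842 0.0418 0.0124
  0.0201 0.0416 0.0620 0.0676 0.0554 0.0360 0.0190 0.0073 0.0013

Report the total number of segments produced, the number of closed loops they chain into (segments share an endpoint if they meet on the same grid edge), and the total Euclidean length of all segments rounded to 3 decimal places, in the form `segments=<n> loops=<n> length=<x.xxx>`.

segments=24 loops=1 length=19.403

cell (1,0): code 0100 → (1.993,1.000)–(2.000,0.992)
cell (1,1): code 1100 → (1.485,2.000)–(1.993,1.000)
cell (1,2): code 1100 → (1.491,3.000)–(1.485,2.000)
cell (1,3): code 1100 → (1.847,4.000)–(1.491,3.000)
cell (1,4): code 1000 → (2.000,4.355)–(1.847,4.000)
cell (2,0): code 0110 → (2.000,0.992)–(3.000,0.199)
cell (2,4): code 1101 → (2.202,5.000)–(2.000,4.355)
cell (2,5): code 1100 → (2.481,6.000)–(2.202,5.000)
cell (2,6): code 1000 → (3.000,6.726)–(2.481,6.000)
cell (3,0): code 0110 → (3.000,0.199)–(4.000,0.048)
cell (3,6): code 1101 → (3.409,7.000)–(3.000,6.726)
cell (3,7): code 1000 → (4.000,7.297)–(3.409,7.000)
cell (4,0): code 0110 → (4.000,0.048)–(5.000,0.280)
cell (4,7): code 1001 → (5.000,7.050)–(4.000,7.297)
cell (5,0): code 0010 → (5.000,0.280)–(5.876,1.000)
cell (5,1): code 0111 → (5.876,1.000)–(6.000,1.208)
cell (5,5): code 1011 → (6.000,5.361)–(5.850,6.000)
cell (5,6): code 0011 → (5.850,6.000)–(5.062,7.000)
cell (5,7): code 0001 → (5.062,7.000)–(5.000,7.050)
cell (6,1): code 0010 → (6.000,1.208)–(6.446,2.000)
cell (6,2): code 0011 → (6.446,2.000)–(6.528,3.000)
cell (6,3): code 0011 → (6.528,3.000)–(6.339,4.000)
cell (6,4): code 0011 → (6.339,4.000)–(6.114,5.000)
cell (6,5): code 0001 → (6.114,5.000)–(6.000,5.361)
total: 24 segments, chained into 1 closed loop(s), length Σ = 19.403101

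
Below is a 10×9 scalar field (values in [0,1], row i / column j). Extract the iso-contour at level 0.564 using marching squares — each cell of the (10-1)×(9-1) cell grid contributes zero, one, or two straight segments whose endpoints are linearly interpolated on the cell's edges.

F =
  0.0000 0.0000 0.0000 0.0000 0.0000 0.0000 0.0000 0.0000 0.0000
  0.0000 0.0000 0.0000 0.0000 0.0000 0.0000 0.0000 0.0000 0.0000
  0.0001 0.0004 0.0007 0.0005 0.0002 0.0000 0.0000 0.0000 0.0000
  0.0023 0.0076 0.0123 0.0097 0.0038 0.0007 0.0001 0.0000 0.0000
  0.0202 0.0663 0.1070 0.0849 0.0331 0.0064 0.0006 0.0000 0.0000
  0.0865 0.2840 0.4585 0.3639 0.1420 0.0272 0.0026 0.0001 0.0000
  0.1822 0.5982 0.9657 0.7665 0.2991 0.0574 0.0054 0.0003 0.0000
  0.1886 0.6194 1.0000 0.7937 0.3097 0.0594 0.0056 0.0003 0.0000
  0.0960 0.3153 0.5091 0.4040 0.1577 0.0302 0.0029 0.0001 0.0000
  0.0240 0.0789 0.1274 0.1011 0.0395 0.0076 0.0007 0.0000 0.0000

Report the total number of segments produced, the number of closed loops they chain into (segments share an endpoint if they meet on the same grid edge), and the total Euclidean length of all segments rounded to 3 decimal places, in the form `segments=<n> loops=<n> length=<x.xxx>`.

cell (5,0): code 0100 → (5.891,1.000)–(6.000,0.918)
cell (5,1): code 1100 → (5.208,2.000)–(5.891,1.000)
cell (5,2): code 1100 → (5.497,3.000)–(5.208,2.000)
cell (5,3): code 1000 → (6.000,3.433)–(5.497,3.000)
cell (6,0): code 0110 → (6.000,0.918)–(7.000,0.871)
cell (6,3): code 1001 → (7.000,3.475)–(6.000,3.433)
cell (7,0): code 0010 → (7.000,0.871)–(7.182,1.000)
cell (7,1): code 0011 → (7.182,1.000)–(7.888,2.000)
cell (7,2): code 0011 → (7.888,2.000)–(7.589,3.000)
cell (7,3): code 0001 → (7.589,3.000)–(7.000,3.475)
total: 10 segments, chained into 1 closed loop(s), length Σ = 8.301682

segments=10 loops=1 length=8.302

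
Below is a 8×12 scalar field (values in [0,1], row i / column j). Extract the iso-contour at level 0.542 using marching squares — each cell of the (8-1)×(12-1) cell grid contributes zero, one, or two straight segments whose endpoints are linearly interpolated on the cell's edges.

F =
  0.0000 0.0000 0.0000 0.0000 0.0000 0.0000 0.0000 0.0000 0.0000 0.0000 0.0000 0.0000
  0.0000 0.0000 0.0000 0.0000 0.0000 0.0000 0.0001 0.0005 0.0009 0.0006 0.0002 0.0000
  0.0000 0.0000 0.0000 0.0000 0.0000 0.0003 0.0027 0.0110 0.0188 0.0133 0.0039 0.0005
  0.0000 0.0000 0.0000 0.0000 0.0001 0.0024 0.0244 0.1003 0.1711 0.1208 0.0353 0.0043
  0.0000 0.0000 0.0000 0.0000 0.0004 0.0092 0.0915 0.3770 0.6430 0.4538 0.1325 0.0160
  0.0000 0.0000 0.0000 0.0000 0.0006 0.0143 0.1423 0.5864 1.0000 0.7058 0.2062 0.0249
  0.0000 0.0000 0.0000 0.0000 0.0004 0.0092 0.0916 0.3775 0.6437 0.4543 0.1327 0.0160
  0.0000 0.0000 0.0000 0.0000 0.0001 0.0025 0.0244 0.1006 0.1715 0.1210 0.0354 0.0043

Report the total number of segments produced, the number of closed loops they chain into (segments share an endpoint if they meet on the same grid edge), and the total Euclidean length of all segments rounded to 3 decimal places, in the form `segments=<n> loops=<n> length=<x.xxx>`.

segments=12 loops=1 length=7.121

cell (3,7): code 0100 → (3.786,8.000)–(4.000,7.620)
cell (3,8): code 1000 → (4.000,8.534)–(3.786,8.000)
cell (4,6): code 0100 → (4.788,7.000)–(5.000,6.900)
cell (4,7): code 1110 → (4.000,7.620)–(4.788,7.000)
cell (4,8): code 1101 → (4.350,9.000)–(4.000,8.534)
cell (4,9): code 1000 → (5.000,9.328)–(4.350,9.000)
cell (5,6): code 0010 → (5.000,6.900)–(5.213,7.000)
cell (5,7): code 0111 → (5.213,7.000)–(6.000,7.618)
cell (5,8): code 1011 → (6.000,8.537)–(5.651,9.000)
cell (5,9): code 0001 → (5.651,9.000)–(5.000,9.328)
cell (6,7): code 0010 → (6.000,7.618)–(6.215,8.000)
cell (6,8): code 0001 → (6.215,8.000)–(6.000,8.537)
total: 12 segments, chained into 1 closed loop(s), length Σ = 7.120989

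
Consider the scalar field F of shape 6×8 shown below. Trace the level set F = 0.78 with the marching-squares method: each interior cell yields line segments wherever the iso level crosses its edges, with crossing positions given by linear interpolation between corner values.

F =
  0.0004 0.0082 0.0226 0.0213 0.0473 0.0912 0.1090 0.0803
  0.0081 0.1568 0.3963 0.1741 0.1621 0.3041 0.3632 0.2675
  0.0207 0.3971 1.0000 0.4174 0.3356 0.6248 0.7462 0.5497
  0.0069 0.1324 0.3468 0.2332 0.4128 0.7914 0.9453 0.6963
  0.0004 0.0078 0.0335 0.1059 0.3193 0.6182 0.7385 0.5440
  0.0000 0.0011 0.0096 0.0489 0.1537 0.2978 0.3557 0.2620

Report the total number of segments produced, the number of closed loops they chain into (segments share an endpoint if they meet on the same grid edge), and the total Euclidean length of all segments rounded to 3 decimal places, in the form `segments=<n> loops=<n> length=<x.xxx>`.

cell (1,1): code 0100 → (1.636,2.000)–(2.000,1.635)
cell (1,2): code 1000 → (2.000,2.378)–(1.636,2.000)
cell (2,1): code 0010 → (2.000,1.635)–(2.337,2.000)
cell (2,2): code 0001 → (2.337,2.000)–(2.000,2.378)
cell (2,4): code 0100 → (2.932,5.000)–(3.000,4.970)
cell (2,5): code 1100 → (2.170,6.000)–(2.932,5.000)
cell (2,6): code 1000 → (3.000,6.664)–(2.170,6.000)
cell (3,4): code 0010 → (3.000,4.970)–(3.066,5.000)
cell (3,5): code 0011 → (3.066,5.000)–(3.799,6.000)
cell (3,6): code 0001 → (3.799,6.000)–(3.000,6.664)
total: 10 segments, chained into 2 closed loop(s), length Σ = 6.789560

segments=10 loops=2 length=6.790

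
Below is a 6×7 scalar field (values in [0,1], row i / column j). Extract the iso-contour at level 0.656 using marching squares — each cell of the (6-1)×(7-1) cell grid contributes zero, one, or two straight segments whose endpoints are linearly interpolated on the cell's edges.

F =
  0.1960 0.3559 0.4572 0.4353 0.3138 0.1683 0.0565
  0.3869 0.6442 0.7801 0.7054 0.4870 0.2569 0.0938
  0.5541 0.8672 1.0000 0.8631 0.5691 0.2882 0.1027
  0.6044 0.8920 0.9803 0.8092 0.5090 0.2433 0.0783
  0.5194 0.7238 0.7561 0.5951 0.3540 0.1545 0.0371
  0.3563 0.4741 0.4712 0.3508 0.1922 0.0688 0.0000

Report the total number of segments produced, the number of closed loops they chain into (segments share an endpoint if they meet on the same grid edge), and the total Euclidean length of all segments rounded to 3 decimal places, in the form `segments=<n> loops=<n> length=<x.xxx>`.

segments=14 loops=1 length=11.315

cell (0,1): code 0100 → (0.616,2.000)–(1.000,1.087)
cell (0,2): code 1100 → (0.817,3.000)–(0.616,2.000)
cell (0,3): code 1000 → (1.000,3.226)–(0.817,3.000)
cell (1,0): code 0100 → (1.053,1.000)–(2.000,0.325)
cell (1,1): code 1110 → (1.000,1.087)–(1.053,1.000)
cell (1,3): code 1001 → (2.000,3.704)–(1.000,3.226)
cell (2,0): code 0110 → (2.000,0.325)–(3.000,0.179)
cell (2,3): code 1001 → (3.000,3.510)–(2.000,3.704)
cell (3,0): code 0110 → (3.000,0.179)–(4.000,0.668)
cell (3,2): code 1011 → (4.000,2.622)–(3.716,3.000)
cell (3,3): code 0001 → (3.716,3.000)–(3.000,3.510)
cell (4,0): code 0010 → (4.000,0.668)–(4.272,1.000)
cell (4,1): code 0011 → (4.272,1.000)–(4.351,2.000)
cell (4,2): code 0001 → (4.351,2.000)–(4.000,2.622)
total: 14 segments, chained into 1 closed loop(s), length Σ = 11.315158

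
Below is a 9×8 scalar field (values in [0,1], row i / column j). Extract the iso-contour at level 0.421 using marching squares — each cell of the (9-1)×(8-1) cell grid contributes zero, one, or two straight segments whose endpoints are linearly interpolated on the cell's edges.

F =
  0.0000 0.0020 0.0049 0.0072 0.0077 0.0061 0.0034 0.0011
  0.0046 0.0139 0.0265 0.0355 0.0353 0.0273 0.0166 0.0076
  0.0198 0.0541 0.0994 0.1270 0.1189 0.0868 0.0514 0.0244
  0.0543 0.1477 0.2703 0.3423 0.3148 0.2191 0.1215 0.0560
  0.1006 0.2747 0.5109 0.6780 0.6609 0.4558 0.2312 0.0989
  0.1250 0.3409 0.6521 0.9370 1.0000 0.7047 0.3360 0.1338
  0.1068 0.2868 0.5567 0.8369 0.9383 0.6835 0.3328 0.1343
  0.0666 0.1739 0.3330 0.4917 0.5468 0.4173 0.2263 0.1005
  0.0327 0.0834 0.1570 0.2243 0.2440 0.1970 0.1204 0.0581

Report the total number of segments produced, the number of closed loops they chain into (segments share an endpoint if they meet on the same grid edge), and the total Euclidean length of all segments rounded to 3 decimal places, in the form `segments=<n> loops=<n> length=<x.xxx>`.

cell (3,1): code 0100 → (3.626,2.000)–(4.000,1.619)
cell (3,2): code 1100 → (3.234,3.000)–(3.626,2.000)
cell (3,3): code 1100 → (3.307,4.000)–(3.234,3.000)
cell (3,4): code 1100 → (3.853,5.000)–(3.307,4.000)
cell (3,5): code 1000 → (4.000,5.155)–(3.853,5.000)
cell (4,1): code 0110 → (4.000,1.619)–(5.000,1.257)
cell (4,5): code 1001 → (5.000,5.769)–(4.000,5.155)
cell (5,1): code 0110 → (5.000,1.257)–(6.000,1.497)
cell (5,5): code 1001 → (6.000,5.749)–(5.000,5.769)
cell (6,1): code 0010 → (6.000,1.497)–(6.607,2.000)
cell (6,2): code 0111 → (6.607,2.000)–(7.000,2.555)
cell (6,4): code 1011 → (7.000,4.971)–(6.986,5.000)
cell (6,5): code 0001 → (6.986,5.000)–(6.000,5.749)
cell (7,2): code 0010 → (7.000,2.555)–(7.264,3.000)
cell (7,3): code 0011 → (7.264,3.000)–(7.415,4.000)
cell (7,4): code 0001 → (7.415,4.000)–(7.000,4.971)
total: 16 segments, chained into 1 closed loop(s), length Σ = 13.552322

segments=16 loops=1 length=13.552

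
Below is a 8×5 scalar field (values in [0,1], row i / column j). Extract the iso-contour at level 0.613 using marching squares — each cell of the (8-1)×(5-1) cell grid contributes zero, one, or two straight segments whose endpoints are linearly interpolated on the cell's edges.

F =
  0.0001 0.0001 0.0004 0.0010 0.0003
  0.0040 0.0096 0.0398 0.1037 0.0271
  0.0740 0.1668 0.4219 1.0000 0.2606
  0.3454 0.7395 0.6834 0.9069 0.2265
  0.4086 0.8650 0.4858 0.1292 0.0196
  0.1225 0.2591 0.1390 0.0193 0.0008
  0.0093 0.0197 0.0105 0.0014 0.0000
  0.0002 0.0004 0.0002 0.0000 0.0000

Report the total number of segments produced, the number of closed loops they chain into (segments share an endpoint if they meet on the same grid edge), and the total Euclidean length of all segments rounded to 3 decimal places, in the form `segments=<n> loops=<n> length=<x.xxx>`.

segments=12 loops=1 length=9.474

cell (1,2): code 0100 → (1.568,3.000)–(2.000,2.331)
cell (1,3): code 1000 → (2.000,3.523)–(1.568,3.000)
cell (2,0): code 0100 → (2.779,1.000)–(3.000,0.679)
cell (2,1): code 1100 → (2.731,2.000)–(2.779,1.000)
cell (2,2): code 1110 → (2.000,2.331)–(2.731,2.000)
cell (2,3): code 1001 → (3.000,3.432)–(2.000,3.523)
cell (3,0): code 0110 → (3.000,0.679)–(4.000,0.448)
cell (3,1): code 1011 → (4.000,1.665)–(3.356,2.000)
cell (3,2): code 0011 → (3.356,2.000)–(3.378,3.000)
cell (3,3): code 0001 → (3.378,3.000)–(3.000,3.432)
cell (4,0): code 0010 → (4.000,0.448)–(4.416,1.000)
cell (4,1): code 0001 → (4.416,1.000)–(4.000,1.665)
total: 12 segments, chained into 1 closed loop(s), length Σ = 9.473820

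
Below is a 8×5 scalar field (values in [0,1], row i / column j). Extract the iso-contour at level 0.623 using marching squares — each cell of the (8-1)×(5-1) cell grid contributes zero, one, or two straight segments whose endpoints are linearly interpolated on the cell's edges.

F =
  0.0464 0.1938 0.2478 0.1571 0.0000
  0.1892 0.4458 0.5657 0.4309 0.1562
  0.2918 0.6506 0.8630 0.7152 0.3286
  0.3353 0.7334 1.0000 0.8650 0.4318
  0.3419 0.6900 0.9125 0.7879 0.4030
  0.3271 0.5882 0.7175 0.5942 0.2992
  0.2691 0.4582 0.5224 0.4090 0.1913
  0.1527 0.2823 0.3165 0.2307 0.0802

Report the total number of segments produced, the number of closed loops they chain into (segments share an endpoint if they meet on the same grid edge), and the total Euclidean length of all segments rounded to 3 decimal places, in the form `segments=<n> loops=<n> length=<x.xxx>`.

segments=14 loops=1 length=11.089

cell (1,0): code 0100 → (1.865,1.000)–(2.000,0.923)
cell (1,1): code 1100 → (1.193,2.000)–(1.865,1.000)
cell (1,2): code 1100 → (1.676,3.000)–(1.193,2.000)
cell (1,3): code 1000 → (2.000,3.238)–(1.676,3.000)
cell (2,0): code 0110 → (2.000,0.923)–(3.000,0.723)
cell (2,3): code 1001 → (3.000,3.559)–(2.000,3.238)
cell (3,0): code 0110 → (3.000,0.723)–(4.000,0.808)
cell (3,3): code 1001 → (4.000,3.428)–(3.000,3.559)
cell (4,0): code 0010 → (4.000,0.808)–(4.658,1.000)
cell (4,1): code 0111 → (4.658,1.000)–(5.000,1.269)
cell (4,2): code 1011 → (5.000,2.766)–(4.851,3.000)
cell (4,3): code 0001 → (4.851,3.000)–(4.000,3.428)
cell (5,1): code 0010 → (5.000,1.269)–(5.484,2.000)
cell (5,2): code 0001 → (5.484,2.000)–(5.000,2.766)
total: 14 segments, chained into 1 closed loop(s), length Σ = 11.089426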